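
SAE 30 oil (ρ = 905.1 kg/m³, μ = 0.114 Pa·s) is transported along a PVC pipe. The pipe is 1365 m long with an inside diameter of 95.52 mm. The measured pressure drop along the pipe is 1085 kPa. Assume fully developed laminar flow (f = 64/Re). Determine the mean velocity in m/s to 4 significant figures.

For laminar flow, f = 64/Re with Re = ρVD/μ, so Darcy-Weisbach reduces to ΔP = 32μLV/D². Solving for V: V = ΔP·D²/(32μL) = 1.085e+06·(0.09552)²/(32·0.114·1365) = 1.988 m/s.
Check: Re = ρVD/μ = 905.1·1.988·0.09552/0.114 = 1508 < 2300, so the laminar assumption holds.

V ≈ 1.988 m/s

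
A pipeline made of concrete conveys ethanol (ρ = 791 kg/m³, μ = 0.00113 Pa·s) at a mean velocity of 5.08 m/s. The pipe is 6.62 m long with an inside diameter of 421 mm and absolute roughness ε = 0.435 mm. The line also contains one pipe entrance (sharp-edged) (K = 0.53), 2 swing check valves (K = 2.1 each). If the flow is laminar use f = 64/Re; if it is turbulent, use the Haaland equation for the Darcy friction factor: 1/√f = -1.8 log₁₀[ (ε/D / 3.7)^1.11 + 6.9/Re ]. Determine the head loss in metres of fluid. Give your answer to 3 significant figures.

Reynolds number Re = ρVD/μ = 791 · 5.08 · 0.421 / 0.00113 = 1.497e+06.
Re > 4000 → turbulent. Relative roughness ε/D = 0.000435/0.421 = 0.00103. Haaland: 1/√f = -1.8 log₁₀[(0.00103/3.7)^1.11 + 6.9/1.497e+06] = -1.8 log₁₀[0.000114 + 4.61e-06] = 7.07, so f = 0.02001.
Total minor-loss coefficient ΣK = 1·0.53 + 2·2.1 = 4.73.
ΔP = [f·L/D + ΣK]·(ρV²/2) = [0.02001·6.62/0.421 + 4.73]·(791·5.08²/2) = [0.3146 + 4.73]·1.021e+04 = 5.149e+04 Pa.
Head loss h_f = ΔP/(ρg) = 5.149e+04/(791·9.81) = 6.64 m.

h_f ≈ 6.64 m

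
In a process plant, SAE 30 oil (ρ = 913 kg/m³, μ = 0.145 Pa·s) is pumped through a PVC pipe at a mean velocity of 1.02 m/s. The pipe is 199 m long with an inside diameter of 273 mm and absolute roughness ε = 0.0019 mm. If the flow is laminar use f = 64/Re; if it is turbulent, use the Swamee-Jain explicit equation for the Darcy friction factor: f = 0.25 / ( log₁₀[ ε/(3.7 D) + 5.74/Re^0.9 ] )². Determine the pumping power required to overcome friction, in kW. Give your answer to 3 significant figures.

Reynolds number Re = ρVD/μ = 913 · 1.02 · 0.273 / 0.145 = 1753.
Re < 2300 → laminar flow, so f = 64/Re = 64/1753 = 0.0365 (the turbulent correlation is not needed).
Darcy-Weisbach: ΔP = f(L/D)(ρV²/2) = 0.0365·(199/0.273)·(913·1.02²/2) = 0.0365·728.9·474.9 = 1.264e+04 Pa.
Q = V·A = 1.02·0.05853 = 0.05971 m³/s.
Pumping power P = QΔP = 0.05971·1.264e+04 = 754.5 W = 0.755 kW.

P ≈ 0.755 kW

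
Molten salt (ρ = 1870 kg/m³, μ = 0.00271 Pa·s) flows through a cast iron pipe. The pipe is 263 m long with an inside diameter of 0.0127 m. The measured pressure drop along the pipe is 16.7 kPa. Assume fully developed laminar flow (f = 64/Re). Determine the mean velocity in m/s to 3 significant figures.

V ≈ 0.118 m/s

For laminar flow, f = 64/Re with Re = ρVD/μ, so Darcy-Weisbach reduces to ΔP = 32μLV/D². Solving for V: V = ΔP·D²/(32μL) = 1.67e+04·(0.0127)²/(32·0.00271·263) = 0.1181 m/s.
Check: Re = ρVD/μ = 1870·0.1181·0.0127/0.00271 = 1035 < 2300, so the laminar assumption holds.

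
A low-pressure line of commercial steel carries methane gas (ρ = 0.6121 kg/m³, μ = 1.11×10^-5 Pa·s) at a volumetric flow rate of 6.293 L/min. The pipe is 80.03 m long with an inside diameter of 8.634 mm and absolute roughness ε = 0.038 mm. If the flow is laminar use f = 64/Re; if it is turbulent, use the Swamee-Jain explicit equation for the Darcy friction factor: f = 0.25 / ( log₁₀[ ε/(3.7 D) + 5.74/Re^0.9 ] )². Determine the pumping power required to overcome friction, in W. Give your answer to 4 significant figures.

Q = 6.293 L/min = 6.293/60000 = 0.0001049 m³/s.
Cross-sectional area A = πD²/4 = π(0.008634)²/4 = 5.855e-05 m²; mean velocity V = Q/A = 0.0001049/5.855e-05 = 1.791 m/s.
Reynolds number Re = ρVD/μ = 0.6121 · 1.791 · 0.008634 / 1.11e-05 = 852.9.
Re < 2300 → laminar flow, so f = 64/Re = 64/852.9 = 0.07504 (the turbulent correlation is not needed).
Darcy-Weisbach: ΔP = f(L/D)(ρV²/2) = 0.07504·(80.03/0.008634)·(0.6121·1.791²/2) = 0.07504·9269·0.9821 = 683.1 Pa.
Pumping power P = QΔP = 0.0001049·683.1 = 0.071647 W = 0.07165 W.

P ≈ 0.07165 W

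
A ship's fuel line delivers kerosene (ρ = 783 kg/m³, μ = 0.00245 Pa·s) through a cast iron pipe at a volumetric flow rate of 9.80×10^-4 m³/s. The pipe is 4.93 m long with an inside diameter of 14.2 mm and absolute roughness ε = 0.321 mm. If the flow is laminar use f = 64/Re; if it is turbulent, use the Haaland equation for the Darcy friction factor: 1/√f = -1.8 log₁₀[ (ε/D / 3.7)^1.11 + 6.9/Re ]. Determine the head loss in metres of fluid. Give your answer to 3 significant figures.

Cross-sectional area A = πD²/4 = π(0.0142)²/4 = 0.0001584 m²; mean velocity V = Q/A = 0.00098/0.0001584 = 6.188 m/s.
Reynolds number Re = ρVD/μ = 783 · 6.188 · 0.0142 / 0.00245 = 2.808e+04.
Re > 4000 → turbulent. Relative roughness ε/D = 0.000321/0.0142 = 0.0226. Haaland: 1/√f = -1.8 log₁₀[(0.0226/3.7)^1.11 + 6.9/2.808e+04] = -1.8 log₁₀[0.00349 + 0.000246] = 4.37, so f = 0.05236.
Darcy-Weisbach: ΔP = f(L/D)(ρV²/2) = 0.05236·(4.93/0.0142)·(783·6.188²/2) = 0.05236·347.2·1.499e+04 = 2.725e+05 Pa.
Head loss h_f = ΔP/(ρg) = 2.725e+05/(783·9.81) = 35.5 m.

h_f ≈ 35.5 m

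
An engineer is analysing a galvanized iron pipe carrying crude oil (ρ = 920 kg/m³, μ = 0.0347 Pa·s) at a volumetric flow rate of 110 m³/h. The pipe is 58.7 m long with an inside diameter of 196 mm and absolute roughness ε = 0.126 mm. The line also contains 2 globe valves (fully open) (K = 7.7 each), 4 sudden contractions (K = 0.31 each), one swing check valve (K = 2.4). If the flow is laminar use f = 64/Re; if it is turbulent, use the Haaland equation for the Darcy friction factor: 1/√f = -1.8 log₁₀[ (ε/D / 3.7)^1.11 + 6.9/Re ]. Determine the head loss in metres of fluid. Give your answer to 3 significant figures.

Q = 110 m³/h = 110/3600 = 0.03056 m³/s.
Cross-sectional area A = πD²/4 = π(0.196)²/4 = 0.03017 m²; mean velocity V = Q/A = 0.03056/0.03017 = 1.013 m/s.
Reynolds number Re = ρVD/μ = 920 · 1.013 · 0.196 / 0.0347 = 5263.
Re > 4000 → turbulent. Relative roughness ε/D = 0.000126/0.196 = 0.000643. Haaland: 1/√f = -1.8 log₁₀[(0.000643/3.7)^1.11 + 6.9/5263] = -1.8 log₁₀[6.7e-05 + 0.00131] = 5.149, so f = 0.03771.
Total minor-loss coefficient ΣK = 2·7.7 + 4·0.31 + 1·2.4 = 19.
ΔP = [f·L/D + ΣK]·(ρV²/2) = [0.03771·58.7/0.196 + 19]·(920·1.013²/2) = [11.3 + 19]·471.8 = 1.431e+04 Pa.
Head loss h_f = ΔP/(ρg) = 1.431e+04/(920·9.81) = 1.59 m.

h_f ≈ 1.59 m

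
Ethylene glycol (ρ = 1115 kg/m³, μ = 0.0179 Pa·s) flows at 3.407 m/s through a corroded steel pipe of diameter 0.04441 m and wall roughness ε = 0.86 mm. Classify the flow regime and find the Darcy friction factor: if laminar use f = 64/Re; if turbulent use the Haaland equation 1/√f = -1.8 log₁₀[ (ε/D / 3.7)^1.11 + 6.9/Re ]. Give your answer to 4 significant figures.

f ≈ 0.05203

Re = ρVD/μ = 1115·3.407·0.04441/0.0179 = 9425.
Re > 4000 → turbulent. ε/D = 0.00086/0.04441 = 0.0194; Haaland: 1/√f = -1.8 log₁₀[0.00294 + 0.000732] = 4.384, so f = 0.05203.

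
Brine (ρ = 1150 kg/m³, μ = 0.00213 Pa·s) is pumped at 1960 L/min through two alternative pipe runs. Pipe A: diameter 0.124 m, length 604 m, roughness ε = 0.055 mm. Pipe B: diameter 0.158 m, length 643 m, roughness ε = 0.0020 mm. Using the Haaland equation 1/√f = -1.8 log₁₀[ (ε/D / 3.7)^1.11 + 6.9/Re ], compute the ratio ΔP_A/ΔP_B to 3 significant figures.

Pipe A: V = Q/A = 0.03267/0.01208 = 2.705 m/s; Re = 1.811e+05; ε/D = 0.000444; Haaland → f = 0.01851; ΔP_A = f(L/D)(ρV²/2) = 3.793e+05 Pa.
Pipe B: V = Q/A = 0.03267/0.01961 = 1.666 m/s; Re = 1.421e+05; ε/D = 1.27e-05; Haaland → f = 0.01664; ΔP_B = f(L/D)(ρV²/2) = 1.081e+05 Pa.
ΔP_A/ΔP_B = 3.793e+05/1.081e+05 = 3.51.

ΔP_A/ΔP_B ≈ 3.51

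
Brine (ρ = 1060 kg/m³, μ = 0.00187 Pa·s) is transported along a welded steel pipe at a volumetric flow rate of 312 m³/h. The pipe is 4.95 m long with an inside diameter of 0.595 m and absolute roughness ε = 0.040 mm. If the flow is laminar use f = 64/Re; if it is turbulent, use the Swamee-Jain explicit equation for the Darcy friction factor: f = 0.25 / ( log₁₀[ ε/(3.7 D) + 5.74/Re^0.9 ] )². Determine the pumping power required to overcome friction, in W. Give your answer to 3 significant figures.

P ≈ 0.672 W

Q = 312 m³/h = 312/3600 = 0.08667 m³/s.
Cross-sectional area A = πD²/4 = π(0.595)²/4 = 0.2781 m²; mean velocity V = Q/A = 0.08667/0.2781 = 0.3117 m/s.
Reynolds number Re = ρVD/μ = 1060 · 0.3117 · 0.595 / 0.00187 = 1.051e+05.
Re > 4000 → turbulent. Relative roughness ε/D = 4e-05/0.595 = 6.72e-05. Swamee-Jain: f = 0.25/(log₁₀[6.72e-05/3.7 + 5.74/1.051e+05^0.9])² = 0.25/(log₁₀[1.82e-05 + 0.000174])² = 0.25/(-3.717)² = 0.01809.
Darcy-Weisbach: ΔP = f(L/D)(ρV²/2) = 0.01809·(4.95/0.595)·(1060·0.3117²/2) = 0.01809·8.319·51.49 = 7.75 Pa.
Pumping power P = QΔP = 0.08667·7.75 = 0.6716 W = 0.672 W.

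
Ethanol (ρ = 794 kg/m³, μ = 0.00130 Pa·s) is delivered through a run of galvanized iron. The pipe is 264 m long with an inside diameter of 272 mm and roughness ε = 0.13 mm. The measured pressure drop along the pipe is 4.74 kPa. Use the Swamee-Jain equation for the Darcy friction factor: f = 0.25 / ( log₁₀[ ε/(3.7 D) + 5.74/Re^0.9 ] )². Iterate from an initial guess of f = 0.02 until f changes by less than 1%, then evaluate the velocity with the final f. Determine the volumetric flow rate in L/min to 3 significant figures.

Rearranging Darcy-Weisbach: V = √(2·ΔP·D/(f·L·ρ)). With ε/D = 0.00013/0.272 = 0.000478, iterate starting from f = 0.02:
  f = 0.02 → V = √(2·4740·0.272/(0.02·264·794)) = 0.7843 m/s; Re = ρVD/μ = 1.303e+05; f → 0.01967
  f = 0.01967 → V = 0.7908 m/s; Re = 1.314e+05; f → 0.01965
Converged (Δf/f < 1%). With the final f = 0.01965: V = √(2·4740·0.272/(0.01965·264·794)) = 0.7912 m/s.
Q = V·A = 0.7912·(π/4·0.272²) = 0.04597 m³/s = 2760 L/min.

Q ≈ 2760 L/min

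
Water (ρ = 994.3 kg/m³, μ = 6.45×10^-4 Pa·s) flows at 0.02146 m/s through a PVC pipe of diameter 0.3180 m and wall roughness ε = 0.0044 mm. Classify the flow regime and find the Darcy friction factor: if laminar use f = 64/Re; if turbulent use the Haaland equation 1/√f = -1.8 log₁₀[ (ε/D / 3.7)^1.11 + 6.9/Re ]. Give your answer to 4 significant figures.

f ≈ 0.03047

Re = ρVD/μ = 994.3·0.02146·0.318/0.000645 = 1.052e+04.
Re > 4000 → turbulent. ε/D = 4.4e-06/0.318 = 1.38e-05; Haaland: 1/√f = -1.8 log₁₀[9.46e-07 + 0.000656] = 5.729, so f = 0.03047.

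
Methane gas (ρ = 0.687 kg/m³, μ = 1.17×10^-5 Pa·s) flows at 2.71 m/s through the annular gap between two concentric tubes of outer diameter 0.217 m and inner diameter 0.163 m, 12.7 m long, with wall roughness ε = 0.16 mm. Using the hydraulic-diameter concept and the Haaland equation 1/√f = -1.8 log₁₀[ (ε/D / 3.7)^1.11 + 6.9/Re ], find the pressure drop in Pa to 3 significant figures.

Hydraulic diameter D_h = 4A/P = D_o - D_i = 0.217 - 0.163 = 0.054 m.
Re = ρVD_h/μ = 0.687·2.71·0.054/1.17e-05 = 8593.
ε/D_h = 0.00016/0.054 = 0.00296; Haaland gives 1/√f = -1.8 log₁₀[0.000366+0.000803] = 5.278, so f = 0.03589.
ΔP = f(L/D_h)(ρV²/2) = 0.03589·12.7/0.054·2.523 = 21.3 Pa.

ΔP ≈ 21.3 Pa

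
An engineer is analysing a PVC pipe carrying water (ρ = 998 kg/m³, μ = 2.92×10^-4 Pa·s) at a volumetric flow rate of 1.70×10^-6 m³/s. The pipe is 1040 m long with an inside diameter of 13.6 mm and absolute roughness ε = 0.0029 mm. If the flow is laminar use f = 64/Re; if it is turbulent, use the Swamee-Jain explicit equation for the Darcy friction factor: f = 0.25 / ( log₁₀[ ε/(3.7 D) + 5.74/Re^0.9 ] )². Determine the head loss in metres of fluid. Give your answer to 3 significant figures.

Cross-sectional area A = πD²/4 = π(0.0136)²/4 = 0.0001453 m²; mean velocity V = Q/A = 1.7e-06/0.0001453 = 0.0117 m/s.
Reynolds number Re = ρVD/μ = 998 · 0.0117 · 0.0136 / 0.000292 = 544.
Re < 2300 → laminar flow, so f = 64/Re = 64/544 = 0.1177 (the turbulent correlation is not needed).
Darcy-Weisbach: ΔP = f(L/D)(ρV²/2) = 0.1177·(1040/0.0136)·(998·0.0117²/2) = 0.1177·7.647e+04·0.06834 = 614.9 Pa.
Head loss h_f = ΔP/(ρg) = 614.9/(998·9.81) = 0.0628 m.

h_f ≈ 0.0628 m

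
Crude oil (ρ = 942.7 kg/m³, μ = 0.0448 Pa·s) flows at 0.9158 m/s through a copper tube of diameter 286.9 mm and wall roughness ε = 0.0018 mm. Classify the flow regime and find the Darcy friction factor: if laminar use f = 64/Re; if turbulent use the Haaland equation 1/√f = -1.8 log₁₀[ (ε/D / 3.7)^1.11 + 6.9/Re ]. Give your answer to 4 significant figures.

f ≈ 0.03661

Re = ρVD/μ = 942.7·0.9158·0.2869/0.0448 = 5529.
Re > 4000 → turbulent. ε/D = 1.8e-06/0.2869 = 6.27e-06; Haaland: 1/√f = -1.8 log₁₀[3.93e-07 + 0.00125] = 5.227, so f = 0.03661.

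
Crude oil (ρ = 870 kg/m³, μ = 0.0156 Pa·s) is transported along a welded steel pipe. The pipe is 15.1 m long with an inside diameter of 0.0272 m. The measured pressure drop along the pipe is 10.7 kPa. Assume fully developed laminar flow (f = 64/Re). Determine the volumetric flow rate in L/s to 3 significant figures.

For laminar flow, f = 64/Re with Re = ρVD/μ, so Darcy-Weisbach reduces to ΔP = 32μLV/D². Solving for V: V = ΔP·D²/(32μL) = 1.07e+04·(0.0272)²/(32·0.0156·15.1) = 1.05 m/s.
Check: Re = ρVD/μ = 870·1.05·0.0272/0.0156 = 1593 < 2300, so the laminar assumption holds.
Q = V·A = 1.05·(π/4·0.0272²) = 0.0006102 m³/s = 0.610 L/s.

Q ≈ 0.610 L/s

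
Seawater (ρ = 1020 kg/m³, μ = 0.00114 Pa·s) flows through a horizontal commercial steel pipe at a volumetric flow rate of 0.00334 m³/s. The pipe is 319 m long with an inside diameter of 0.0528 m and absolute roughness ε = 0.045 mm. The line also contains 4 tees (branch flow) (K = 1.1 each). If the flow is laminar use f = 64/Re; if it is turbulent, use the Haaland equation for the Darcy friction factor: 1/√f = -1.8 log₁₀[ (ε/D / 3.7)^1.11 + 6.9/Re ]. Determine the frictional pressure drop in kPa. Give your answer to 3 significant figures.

ΔP ≈ 165 kPa

Cross-sectional area A = πD²/4 = π(0.0528)²/4 = 0.00219 m²; mean velocity V = Q/A = 0.00334/0.00219 = 1.525 m/s.
Reynolds number Re = ρVD/μ = 1020 · 1.525 · 0.0528 / 0.00114 = 7.206e+04.
Re > 4000 → turbulent. Relative roughness ε/D = 4.5e-05/0.0528 = 0.000852. Haaland: 1/√f = -1.8 log₁₀[(0.000852/3.7)^1.11 + 6.9/7.206e+04] = -1.8 log₁₀[9.17e-05 + 9.57e-05] = 6.709, so f = 0.02222.
Total minor-loss coefficient ΣK = 4·1.1 = 4.4.
ΔP = [f·L/D + ΣK]·(ρV²/2) = [0.02222·319/0.0528 + 4.4]·(1020·1.525²/2) = [134.2 + 4.4]·1187 = 1.645e+05 Pa.
ΔP = 1.645e+05 Pa = 165 kPa.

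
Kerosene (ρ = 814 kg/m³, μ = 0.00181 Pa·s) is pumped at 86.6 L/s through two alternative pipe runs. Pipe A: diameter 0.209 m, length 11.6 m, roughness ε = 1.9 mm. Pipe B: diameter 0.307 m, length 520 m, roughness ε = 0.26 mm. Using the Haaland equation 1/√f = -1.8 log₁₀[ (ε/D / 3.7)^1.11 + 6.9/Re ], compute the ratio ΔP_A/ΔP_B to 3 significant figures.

ΔP_A/ΔP_B ≈ 0.275

Pipe A: V = Q/A = 0.0866/0.03431 = 2.524 m/s; Re = 2.373e+05; ε/D = 0.00909; Haaland → f = 0.03704; ΔP_A = f(L/D)(ρV²/2) = 5331 Pa.
Pipe B: V = Q/A = 0.0866/0.07402 = 1.17 m/s; Re = 1.615e+05; ε/D = 0.000847; Haaland → f = 0.02057; ΔP_B = f(L/D)(ρV²/2) = 1.941e+04 Pa.
ΔP_A/ΔP_B = 5331/1.941e+04 = 0.275.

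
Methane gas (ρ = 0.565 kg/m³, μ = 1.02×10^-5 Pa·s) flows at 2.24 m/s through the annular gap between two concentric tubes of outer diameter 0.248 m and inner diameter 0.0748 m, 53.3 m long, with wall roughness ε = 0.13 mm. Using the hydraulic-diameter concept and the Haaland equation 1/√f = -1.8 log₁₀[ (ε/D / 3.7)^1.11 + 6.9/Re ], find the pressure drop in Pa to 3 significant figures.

Hydraulic diameter D_h = 4A/P = D_o - D_i = 0.248 - 0.0748 = 0.1732 m.
Re = ρVD_h/μ = 0.565·2.24·0.1732/1.02e-05 = 2.149e+04.
ε/D_h = 0.00013/0.1732 = 0.000751; Haaland gives 1/√f = -1.8 log₁₀[7.96e-05+0.000321] = 6.115, so f = 0.02674.
ΔP = f(L/D_h)(ρV²/2) = 0.02674·53.3/0.1732·1.417 = 11.67 Pa.

ΔP ≈ 11.7 Pa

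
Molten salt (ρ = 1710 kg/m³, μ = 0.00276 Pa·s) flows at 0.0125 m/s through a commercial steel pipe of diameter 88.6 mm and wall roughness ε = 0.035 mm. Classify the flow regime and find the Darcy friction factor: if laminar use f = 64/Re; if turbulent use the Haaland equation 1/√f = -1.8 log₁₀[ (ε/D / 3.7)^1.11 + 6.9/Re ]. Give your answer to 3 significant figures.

Re = ρVD/μ = 1710·0.0125·0.0886/0.00276 = 686.2.
Re < 2300 → laminar, so f = 64/Re = 0.09327 (roughness is irrelevant in laminar flow).

f ≈ 0.0933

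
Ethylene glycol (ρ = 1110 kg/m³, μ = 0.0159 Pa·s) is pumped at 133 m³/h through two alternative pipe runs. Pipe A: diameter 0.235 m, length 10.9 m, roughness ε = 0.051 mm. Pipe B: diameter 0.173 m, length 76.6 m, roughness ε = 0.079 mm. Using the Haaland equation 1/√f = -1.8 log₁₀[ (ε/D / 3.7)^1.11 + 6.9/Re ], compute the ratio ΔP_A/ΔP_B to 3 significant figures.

ΔP_A/ΔP_B ≈ 0.0326

Pipe A: V = Q/A = 0.03694/0.04337 = 0.8518 m/s; Re = 1.397e+04; ε/D = 0.000217; Haaland → f = 0.02853; ΔP_A = f(L/D)(ρV²/2) = 532.8 Pa.
Pipe B: V = Q/A = 0.03694/0.02351 = 1.572 m/s; Re = 1.898e+04; ε/D = 0.000457; Haaland → f = 0.02689; ΔP_B = f(L/D)(ρV²/2) = 1.632e+04 Pa.
ΔP_A/ΔP_B = 532.8/1.632e+04 = 0.0326.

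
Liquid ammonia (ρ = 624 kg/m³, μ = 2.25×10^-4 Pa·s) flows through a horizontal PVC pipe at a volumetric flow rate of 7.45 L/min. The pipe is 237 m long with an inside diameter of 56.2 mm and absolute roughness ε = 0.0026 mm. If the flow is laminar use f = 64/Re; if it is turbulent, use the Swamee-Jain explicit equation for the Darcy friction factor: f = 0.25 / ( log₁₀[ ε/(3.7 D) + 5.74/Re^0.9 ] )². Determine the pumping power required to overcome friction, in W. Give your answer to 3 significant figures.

Q = 7.45 L/min = 7.45/60000 = 0.0001242 m³/s.
Cross-sectional area A = πD²/4 = π(0.0562)²/4 = 0.002481 m²; mean velocity V = Q/A = 0.0001242/0.002481 = 0.05005 m/s.
Reynolds number Re = ρVD/μ = 624 · 0.05005 · 0.0562 / 0.000225 = 7802.
Re > 4000 → turbulent. Relative roughness ε/D = 2.6e-06/0.0562 = 4.63e-05. Swamee-Jain: f = 0.25/(log₁₀[4.63e-05/3.7 + 5.74/7802^0.9])² = 0.25/(log₁₀[1.25e-05 + 0.0018])² = 0.25/(-2.741)² = 0.03327.
Darcy-Weisbach: ΔP = f(L/D)(ρV²/2) = 0.03327·(237/0.0562)·(624·0.05005²/2) = 0.03327·4217·0.7817 = 109.7 Pa.
Pumping power P = QΔP = 0.0001242·109.7 = 0.01362 W = 0.0136 W.

P ≈ 0.0136 W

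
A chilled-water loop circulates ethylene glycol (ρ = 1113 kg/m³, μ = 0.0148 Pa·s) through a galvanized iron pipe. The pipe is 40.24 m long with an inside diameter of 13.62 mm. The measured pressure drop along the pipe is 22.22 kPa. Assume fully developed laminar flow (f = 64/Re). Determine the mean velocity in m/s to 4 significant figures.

For laminar flow, f = 64/Re with Re = ρVD/μ, so Darcy-Weisbach reduces to ΔP = 32μLV/D². Solving for V: V = ΔP·D²/(32μL) = 2.222e+04·(0.01362)²/(32·0.0148·40.24) = 0.2163 m/s.
Check: Re = ρVD/μ = 1113·0.2163·0.01362/0.0148 = 221.5 < 2300, so the laminar assumption holds.

V ≈ 0.2163 m/s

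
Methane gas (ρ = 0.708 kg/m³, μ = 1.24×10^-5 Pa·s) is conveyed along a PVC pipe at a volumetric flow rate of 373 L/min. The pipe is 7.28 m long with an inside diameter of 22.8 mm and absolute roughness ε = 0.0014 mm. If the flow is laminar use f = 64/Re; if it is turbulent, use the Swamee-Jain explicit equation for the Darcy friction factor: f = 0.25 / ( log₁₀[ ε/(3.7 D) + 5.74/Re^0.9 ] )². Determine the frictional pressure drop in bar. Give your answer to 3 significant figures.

ΔP ≈ 0.00682 bar

Q = 373 L/min = 373/60000 = 0.006217 m³/s.
Cross-sectional area A = πD²/4 = π(0.0228)²/4 = 0.0004083 m²; mean velocity V = Q/A = 0.006217/0.0004083 = 15.23 m/s.
Reynolds number Re = ρVD/μ = 0.708 · 15.23 · 0.0228 / 1.24e-05 = 1.982e+04.
Re > 4000 → turbulent. Relative roughness ε/D = 1.4e-06/0.0228 = 6.14e-05. Swamee-Jain: f = 0.25/(log₁₀[6.14e-05/3.7 + 5.74/1.982e+04^0.9])² = 0.25/(log₁₀[1.66e-05 + 0.000779])² = 0.25/(-3.099)² = 0.02603.
Darcy-Weisbach: ΔP = f(L/D)(ρV²/2) = 0.02603·(7.28/0.0228)·(0.708·15.23²/2) = 0.02603·319.3·82.07 = 682 Pa.
ΔP = 682 Pa = 0.00682 bar.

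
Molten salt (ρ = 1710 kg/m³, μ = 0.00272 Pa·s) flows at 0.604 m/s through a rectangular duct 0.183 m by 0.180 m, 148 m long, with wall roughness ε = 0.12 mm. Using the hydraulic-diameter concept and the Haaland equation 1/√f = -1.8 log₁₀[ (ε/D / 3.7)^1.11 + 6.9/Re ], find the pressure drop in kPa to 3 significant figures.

Hydraulic diameter D_h = 4A/P = 4·(0.183·0.18)/(2·(0.183+0.18)) = 0.1318/0.726 = 0.1815 m.
Re = ρVD_h/μ = 1710·0.604·0.1815/0.00272 = 6.891e+04.
ε/D_h = 0.00012/0.1815 = 0.000661; Haaland gives 1/√f = -1.8 log₁₀[6.92e-05+0.0001] = 6.788, so f = 0.0217.
ΔP = f(L/D_h)(ρV²/2) = 0.0217·148/0.1815·311.9 = 5520 Pa.
ΔP = 5.52 kPa.

ΔP ≈ 5.52 kPa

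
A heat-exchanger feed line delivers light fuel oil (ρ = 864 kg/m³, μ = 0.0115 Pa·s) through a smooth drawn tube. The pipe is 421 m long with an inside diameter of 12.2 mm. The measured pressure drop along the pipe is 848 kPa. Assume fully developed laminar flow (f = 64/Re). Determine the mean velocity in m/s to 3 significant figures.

For laminar flow, f = 64/Re with Re = ρVD/μ, so Darcy-Weisbach reduces to ΔP = 32μLV/D². Solving for V: V = ΔP·D²/(32μL) = 8.48e+05·(0.0122)²/(32·0.0115·421) = 0.8147 m/s.
Check: Re = ρVD/μ = 864·0.8147·0.0122/0.0115 = 746.7 < 2300, so the laminar assumption holds.

V ≈ 0.815 m/s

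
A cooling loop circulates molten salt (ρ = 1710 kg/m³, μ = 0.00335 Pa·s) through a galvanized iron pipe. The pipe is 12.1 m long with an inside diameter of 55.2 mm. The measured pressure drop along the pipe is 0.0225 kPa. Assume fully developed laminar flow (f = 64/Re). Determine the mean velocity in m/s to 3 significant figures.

For laminar flow, f = 64/Re with Re = ρVD/μ, so Darcy-Weisbach reduces to ΔP = 32μLV/D². Solving for V: V = ΔP·D²/(32μL) = 22.5·(0.0552)²/(32·0.00335·12.1) = 0.05285 m/s.
Check: Re = ρVD/μ = 1710·0.05285·0.0552/0.00335 = 1489 < 2300, so the laminar assumption holds.

V ≈ 0.0529 m/s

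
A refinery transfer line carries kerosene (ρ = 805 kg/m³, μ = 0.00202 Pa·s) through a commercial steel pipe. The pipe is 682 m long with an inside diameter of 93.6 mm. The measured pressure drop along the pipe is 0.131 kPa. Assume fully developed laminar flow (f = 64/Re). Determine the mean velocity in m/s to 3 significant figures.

For laminar flow, f = 64/Re with Re = ρVD/μ, so Darcy-Weisbach reduces to ΔP = 32μLV/D². Solving for V: V = ΔP·D²/(32μL) = 131·(0.0936)²/(32·0.00202·682) = 0.02603 m/s.
Check: Re = ρVD/μ = 805·0.02603·0.0936/0.00202 = 971.1 < 2300, so the laminar assumption holds.

V ≈ 0.0260 m/s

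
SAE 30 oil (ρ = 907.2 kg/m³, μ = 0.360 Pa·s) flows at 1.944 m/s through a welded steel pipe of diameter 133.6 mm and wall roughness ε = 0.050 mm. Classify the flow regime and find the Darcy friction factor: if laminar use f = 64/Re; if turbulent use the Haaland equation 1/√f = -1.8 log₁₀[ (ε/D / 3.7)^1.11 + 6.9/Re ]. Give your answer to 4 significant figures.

f ≈ 0.09779

Re = ρVD/μ = 907.2·1.944·0.1336/0.36 = 654.5.
Re < 2300 → laminar, so f = 64/Re = 0.09779 (roughness is irrelevant in laminar flow).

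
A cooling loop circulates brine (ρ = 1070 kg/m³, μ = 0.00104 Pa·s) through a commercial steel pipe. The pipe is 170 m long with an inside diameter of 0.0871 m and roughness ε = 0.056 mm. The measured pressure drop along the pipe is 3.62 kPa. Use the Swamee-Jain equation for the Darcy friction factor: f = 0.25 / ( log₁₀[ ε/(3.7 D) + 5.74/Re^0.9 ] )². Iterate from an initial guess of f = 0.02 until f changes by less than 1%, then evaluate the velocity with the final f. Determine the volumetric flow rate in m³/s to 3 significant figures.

Q ≈ 0.00223 m³/s

Rearranging Darcy-Weisbach: V = √(2·ΔP·D/(f·L·ρ)). With ε/D = 5.6e-05/0.0871 = 0.000643, iterate starting from f = 0.02:
  f = 0.02 → V = √(2·3620·0.0871/(0.02·170·1070)) = 0.4163 m/s; Re = ρVD/μ = 3.731e+04; f → 0.02424
  f = 0.02424 → V = 0.3782 m/s; Re = 3.389e+04; f → 0.02466
  f = 0.02466 → V = 0.375 m/s; Re = 3.36e+04; f → 0.0247
Converged (Δf/f < 1%). With the final f = 0.0247: V = √(2·3620·0.0871/(0.0247·170·1070)) = 0.3747 m/s.
Q = V·A = 0.3747·(π/4·0.0871²) = 0.002232 m³/s = 0.00223 m³/s.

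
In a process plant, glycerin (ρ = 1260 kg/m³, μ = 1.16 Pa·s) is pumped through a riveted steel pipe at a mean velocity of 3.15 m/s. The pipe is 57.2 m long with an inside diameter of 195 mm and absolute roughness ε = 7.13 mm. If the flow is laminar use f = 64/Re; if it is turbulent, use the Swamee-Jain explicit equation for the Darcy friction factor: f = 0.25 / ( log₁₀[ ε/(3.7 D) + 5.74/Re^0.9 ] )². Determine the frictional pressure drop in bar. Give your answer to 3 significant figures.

ΔP ≈ 1.76 bar

Reynolds number Re = ρVD/μ = 1260 · 3.15 · 0.195 / 1.16 = 667.2.
Re < 2300 → laminar flow, so f = 64/Re = 64/667.2 = 0.09592 (the turbulent correlation is not needed).
Darcy-Weisbach: ΔP = f(L/D)(ρV²/2) = 0.09592·(57.2/0.195)·(1260·3.15²/2) = 0.09592·293.3·6251 = 1.759e+05 Pa.
ΔP = 1.759e+05 Pa = 1.76 bar.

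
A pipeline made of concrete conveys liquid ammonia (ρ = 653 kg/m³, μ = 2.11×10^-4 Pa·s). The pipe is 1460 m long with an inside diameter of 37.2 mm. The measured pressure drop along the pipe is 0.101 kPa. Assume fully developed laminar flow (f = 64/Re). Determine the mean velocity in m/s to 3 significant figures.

For laminar flow, f = 64/Re with Re = ρVD/μ, so Darcy-Weisbach reduces to ΔP = 32μLV/D². Solving for V: V = ΔP·D²/(32μL) = 101·(0.0372)²/(32·0.000211·1460) = 0.01418 m/s.
Check: Re = ρVD/μ = 653·0.01418·0.0372/0.000211 = 1632 < 2300, so the laminar assumption holds.

V ≈ 0.0142 m/s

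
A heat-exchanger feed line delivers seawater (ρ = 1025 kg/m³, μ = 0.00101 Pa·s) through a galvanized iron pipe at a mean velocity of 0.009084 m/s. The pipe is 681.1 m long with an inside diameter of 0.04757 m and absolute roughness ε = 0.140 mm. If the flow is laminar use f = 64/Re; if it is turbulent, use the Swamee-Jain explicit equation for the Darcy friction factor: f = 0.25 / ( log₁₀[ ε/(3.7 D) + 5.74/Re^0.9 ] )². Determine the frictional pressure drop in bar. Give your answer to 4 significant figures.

ΔP ≈ 8.837×10^-4 bar

Reynolds number Re = ρVD/μ = 1025 · 0.009084 · 0.04757 / 0.00101 = 438.5.
Re < 2300 → laminar flow, so f = 64/Re = 64/438.5 = 0.1459 (the turbulent correlation is not needed).
Darcy-Weisbach: ΔP = f(L/D)(ρV²/2) = 0.1459·(681.1/0.04757)·(1025·0.009084²/2) = 0.1459·1.432e+04·0.04229 = 88.37 Pa.
ΔP = 88.37 Pa = 8.837×10^-4 bar.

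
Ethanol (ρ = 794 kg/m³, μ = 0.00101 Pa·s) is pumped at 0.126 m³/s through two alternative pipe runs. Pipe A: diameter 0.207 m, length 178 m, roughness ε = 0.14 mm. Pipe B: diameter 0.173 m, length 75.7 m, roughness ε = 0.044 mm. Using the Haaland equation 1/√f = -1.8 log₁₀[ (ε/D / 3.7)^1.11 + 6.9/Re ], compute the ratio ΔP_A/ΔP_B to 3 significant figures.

Pipe A: V = Q/A = 0.126/0.03365 = 3.744 m/s; Re = 6.093e+05; ε/D = 0.000676; Haaland → f = 0.0185; ΔP_A = f(L/D)(ρV²/2) = 8.851e+04 Pa.
Pipe B: V = Q/A = 0.126/0.02351 = 5.36 m/s; Re = 7.29e+05; ε/D = 0.000254; Haaland → f = 0.01541; ΔP_B = f(L/D)(ρV²/2) = 7.689e+04 Pa.
ΔP_A/ΔP_B = 8.851e+04/7.689e+04 = 1.15.

ΔP_A/ΔP_B ≈ 1.15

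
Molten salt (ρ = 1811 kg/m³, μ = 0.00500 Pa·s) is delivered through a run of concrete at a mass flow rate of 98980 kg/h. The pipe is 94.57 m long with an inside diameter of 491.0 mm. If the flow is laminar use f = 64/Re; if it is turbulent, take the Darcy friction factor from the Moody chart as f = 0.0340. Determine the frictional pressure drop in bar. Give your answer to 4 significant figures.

ΔP ≈ 3.812×10^-4 bar

ṁ = 98980 kg/h = 98980/3600 = 27.49 kg/s.
A = πD²/4 = π(0.491)²/4 = 0.1893 m²; mean velocity V = ṁ/(ρA) = 27.49/(1811 · 0.1893) = 0.08018 m/s.
Reynolds number Re = ρVD/μ = 1811 · 0.08018 · 0.491 / 0.005 = 1.426e+04.
Re > 4000 → turbulent; use the Moody-chart value f = 0.0340.
Darcy-Weisbach: ΔP = f(L/D)(ρV²/2) = 0.034·(94.57/0.491)·(1811·0.08018²/2) = 0.034·192.6·5.822 = 38.12 Pa.
ΔP = 38.12 Pa = 3.812×10^-4 bar.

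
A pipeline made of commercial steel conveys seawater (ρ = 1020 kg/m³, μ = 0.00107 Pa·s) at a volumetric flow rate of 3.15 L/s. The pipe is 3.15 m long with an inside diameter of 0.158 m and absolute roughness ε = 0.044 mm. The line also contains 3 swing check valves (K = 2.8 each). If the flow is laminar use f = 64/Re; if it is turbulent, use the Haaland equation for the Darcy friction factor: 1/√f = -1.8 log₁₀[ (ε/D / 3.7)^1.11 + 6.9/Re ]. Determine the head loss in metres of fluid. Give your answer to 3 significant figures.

Q = 3.15 L/s = 3.15/1000 = 0.00315 m³/s.
Cross-sectional area A = πD²/4 = π(0.158)²/4 = 0.01961 m²; mean velocity V = Q/A = 0.00315/0.01961 = 0.1607 m/s.
Reynolds number Re = ρVD/μ = 1020 · 0.1607 · 0.158 / 0.00107 = 2.42e+04.
Re > 4000 → turbulent. Relative roughness ε/D = 4.4e-05/0.158 = 0.000278. Haaland: 1/√f = -1.8 log₁₀[(0.000278/3.7)^1.11 + 6.9/2.42e+04] = -1.8 log₁₀[2.65e-05 + 0.000285] = 6.311, so f = 0.0251.
Total minor-loss coefficient ΣK = 3·2.8 = 8.4.
ΔP = [f·L/D + ΣK]·(ρV²/2) = [0.0251·3.15/0.158 + 8.4]·(1020·0.1607²/2) = [0.5005 + 8.4]·13.16 = 117.2 Pa.
Head loss h_f = ΔP/(ρg) = 117.2/(1020·9.81) = 0.0117 m.

h_f ≈ 0.0117 m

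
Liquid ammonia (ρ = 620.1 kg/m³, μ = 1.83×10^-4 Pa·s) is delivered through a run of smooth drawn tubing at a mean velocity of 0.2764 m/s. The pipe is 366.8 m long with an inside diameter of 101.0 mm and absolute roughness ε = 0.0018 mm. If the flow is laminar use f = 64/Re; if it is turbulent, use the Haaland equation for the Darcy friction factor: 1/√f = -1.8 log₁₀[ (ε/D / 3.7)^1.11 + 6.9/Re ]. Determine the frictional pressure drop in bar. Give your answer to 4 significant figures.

ΔP ≈ 0.01557 bar

Reynolds number Re = ρVD/μ = 620.1 · 0.2764 · 0.101 / 0.000183 = 9.46e+04.
Re > 4000 → turbulent. Relative roughness ε/D = 1.8e-06/0.101 = 1.78e-05. Haaland: 1/√f = -1.8 log₁₀[(1.78e-05/3.7)^1.11 + 6.9/9.46e+04] = -1.8 log₁₀[1.25e-06 + 7.29e-05] = 7.433, so f = 0.0181.
Darcy-Weisbach: ΔP = f(L/D)(ρV²/2) = 0.0181·(366.8/0.101)·(620.1·0.2764²/2) = 0.0181·3632·23.69 = 1557 Pa.
ΔP = 1557 Pa = 0.01557 bar.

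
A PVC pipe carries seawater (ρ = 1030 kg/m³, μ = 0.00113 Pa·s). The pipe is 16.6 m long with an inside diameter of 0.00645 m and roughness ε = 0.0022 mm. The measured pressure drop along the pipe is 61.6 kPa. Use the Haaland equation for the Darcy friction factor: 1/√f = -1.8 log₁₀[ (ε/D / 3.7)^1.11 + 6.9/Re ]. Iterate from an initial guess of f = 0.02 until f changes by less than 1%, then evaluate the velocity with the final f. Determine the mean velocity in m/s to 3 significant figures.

V ≈ 1.16 m/s

Rearranging Darcy-Weisbach: V = √(2·ΔP·D/(f·L·ρ)). With ε/D = 2.2e-06/0.00645 = 0.000341, iterate starting from f = 0.02:
  f = 0.02 → V = √(2·6.16e+04·0.00645/(0.02·16.6·1030)) = 1.524 m/s; Re = ρVD/μ = 8962; f → 0.03222
  f = 0.03222 → V = 1.201 m/s; Re = 7062; f → 0.0344
  f = 0.0344 → V = 1.162 m/s; Re = 6834; f → 0.03471
Converged (Δf/f < 1%). With the final f = 0.03471: V = √(2·6.16e+04·0.00645/(0.03471·16.6·1030)) = 1.157 m/s.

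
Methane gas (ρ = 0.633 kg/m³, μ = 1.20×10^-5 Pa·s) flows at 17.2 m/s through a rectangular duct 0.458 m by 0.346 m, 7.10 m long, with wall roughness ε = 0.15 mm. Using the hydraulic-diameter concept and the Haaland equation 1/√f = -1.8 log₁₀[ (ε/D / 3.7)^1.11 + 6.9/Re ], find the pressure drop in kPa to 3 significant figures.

Hydraulic diameter D_h = 4A/P = 4·(0.458·0.346)/(2·(0.458+0.346)) = 0.6339/1.608 = 0.3942 m.
Re = ρVD_h/μ = 0.633·17.2·0.3942/1.2e-05 = 3.577e+05.
ε/D_h = 0.00015/0.3942 = 0.000381; Haaland gives 1/√f = -1.8 log₁₀[3.75e-05+1.93e-05] = 7.643, so f = 0.01712.
ΔP = f(L/D_h)(ρV²/2) = 0.01712·7.1/0.3942·93.63 = 28.87 Pa.
ΔP = 0.0289 kPa.

ΔP ≈ 0.0289 kPa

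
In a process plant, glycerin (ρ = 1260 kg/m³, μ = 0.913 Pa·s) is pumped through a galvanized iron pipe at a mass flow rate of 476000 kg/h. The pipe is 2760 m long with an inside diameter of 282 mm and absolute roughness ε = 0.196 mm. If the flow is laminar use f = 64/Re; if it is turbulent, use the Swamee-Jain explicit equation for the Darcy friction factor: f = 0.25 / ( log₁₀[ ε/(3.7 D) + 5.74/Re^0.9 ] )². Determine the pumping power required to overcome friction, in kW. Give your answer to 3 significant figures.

P ≈ 179 kW

ṁ = 476000 kg/h = 476000/3600 = 132.2 kg/s.
A = πD²/4 = π(0.282)²/4 = 0.06246 m²; mean velocity V = ṁ/(ρA) = 132.2/(1260 · 0.06246) = 1.68 m/s.
Reynolds number Re = ρVD/μ = 1260 · 1.68 · 0.282 / 0.913 = 653.9.
Re < 2300 → laminar flow, so f = 64/Re = 64/653.9 = 0.09788 (the turbulent correlation is not needed).
Darcy-Weisbach: ΔP = f(L/D)(ρV²/2) = 0.09788·(2760/0.282)·(1260·1.68²/2) = 0.09788·9787·1778 = 1.704e+06 Pa.
Q = ṁ/ρ = 132.2/1260 = 0.1049 m³/s.
Pumping power P = QΔP = 0.1049·1.704e+06 = 178800 W = 179 kW.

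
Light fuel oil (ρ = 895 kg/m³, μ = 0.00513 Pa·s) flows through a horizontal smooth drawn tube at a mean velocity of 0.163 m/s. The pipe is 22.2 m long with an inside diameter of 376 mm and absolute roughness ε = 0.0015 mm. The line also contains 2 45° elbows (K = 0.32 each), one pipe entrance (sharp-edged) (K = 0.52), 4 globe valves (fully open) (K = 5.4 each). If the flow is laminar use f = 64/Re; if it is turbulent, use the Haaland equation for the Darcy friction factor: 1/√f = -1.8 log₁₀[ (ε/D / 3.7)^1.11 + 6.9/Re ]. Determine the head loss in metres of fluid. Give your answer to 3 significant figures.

Reynolds number Re = ρVD/μ = 895 · 0.163 · 0.376 / 0.00513 = 1.069e+04.
Re > 4000 → turbulent. Relative roughness ε/D = 1.5e-06/0.376 = 3.99e-06. Haaland: 1/√f = -1.8 log₁₀[(3.99e-06/3.7)^1.11 + 6.9/1.069e+04] = -1.8 log₁₀[2.38e-07 + 0.000645] = 5.742, so f = 0.03033.
Total minor-loss coefficient ΣK = 2·0.32 + 1·0.52 + 4·5.4 = 22.8.
ΔP = [f·L/D + ΣK]·(ρV²/2) = [0.03033·22.2/0.376 + 22.8]·(895·0.163²/2) = [1.791 + 22.8]·11.89 = 291.9 Pa.
Head loss h_f = ΔP/(ρg) = 291.9/(895·9.81) = 0.0332 m.

h_f ≈ 0.0332 m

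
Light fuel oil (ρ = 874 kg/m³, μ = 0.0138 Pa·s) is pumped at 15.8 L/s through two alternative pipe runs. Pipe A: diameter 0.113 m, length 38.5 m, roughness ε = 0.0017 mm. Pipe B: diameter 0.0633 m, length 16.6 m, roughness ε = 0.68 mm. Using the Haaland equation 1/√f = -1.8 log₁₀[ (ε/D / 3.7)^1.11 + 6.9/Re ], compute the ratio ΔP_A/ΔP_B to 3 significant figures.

ΔP_A/ΔP_B ≈ 0.0923

Pipe A: V = Q/A = 0.0158/0.01003 = 1.575 m/s; Re = 1.128e+04; ε/D = 1.5e-05; Haaland → f = 0.02991; ΔP_A = f(L/D)(ρV²/2) = 1.105e+04 Pa.
Pipe B: V = Q/A = 0.0158/0.003147 = 5.021 m/s; Re = 2.013e+04; ε/D = 0.0107; Haaland → f = 0.04147; ΔP_B = f(L/D)(ρV²/2) = 1.198e+05 Pa.
ΔP_A/ΔP_B = 1.105e+04/1.198e+05 = 0.0923.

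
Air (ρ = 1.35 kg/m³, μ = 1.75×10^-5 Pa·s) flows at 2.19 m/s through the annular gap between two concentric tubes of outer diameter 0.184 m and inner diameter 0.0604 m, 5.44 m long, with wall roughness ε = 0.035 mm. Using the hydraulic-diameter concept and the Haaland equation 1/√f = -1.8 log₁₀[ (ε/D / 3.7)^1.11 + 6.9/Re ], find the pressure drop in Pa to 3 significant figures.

Hydraulic diameter D_h = 4A/P = D_o - D_i = 0.184 - 0.0604 = 0.1236 m.
Re = ρVD_h/μ = 1.35·2.19·0.1236/1.75e-05 = 2.088e+04.
ε/D_h = 3.5e-05/0.1236 = 0.000283; Haaland gives 1/√f = -1.8 log₁₀[2.7e-05+0.00033] = 6.204, so f = 0.02598.
ΔP = f(L/D_h)(ρV²/2) = 0.02598·5.44/0.1236·3.237 = 3.702 Pa.

ΔP ≈ 3.70 Pa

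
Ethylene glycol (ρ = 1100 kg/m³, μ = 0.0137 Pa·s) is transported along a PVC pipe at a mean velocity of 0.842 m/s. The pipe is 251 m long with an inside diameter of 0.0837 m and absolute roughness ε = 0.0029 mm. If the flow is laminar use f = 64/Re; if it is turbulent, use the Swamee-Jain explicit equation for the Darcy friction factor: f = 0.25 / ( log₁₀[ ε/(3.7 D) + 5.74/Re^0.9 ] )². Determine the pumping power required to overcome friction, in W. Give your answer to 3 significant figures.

Reynolds number Re = ρVD/μ = 1100 · 0.842 · 0.0837 / 0.0137 = 5659.
Re > 4000 → turbulent. Relative roughness ε/D = 2.9e-06/0.0837 = 3.46e-05. Swamee-Jain: f = 0.25/(log₁₀[3.46e-05/3.7 + 5.74/5659^0.9])² = 0.25/(log₁₀[9.36e-06 + 0.00241])² = 0.25/(-2.617)² = 0.03651.
Darcy-Weisbach: ΔP = f(L/D)(ρV²/2) = 0.03651·(251/0.0837)·(1100·0.842²/2) = 0.03651·2999·389.9 = 4.269e+04 Pa.
Q = V·A = 0.842·0.005502 = 0.004633 m³/s.
Pumping power P = QΔP = 0.004633·4.269e+04 = 197.8 W = 198 W.

P ≈ 198 W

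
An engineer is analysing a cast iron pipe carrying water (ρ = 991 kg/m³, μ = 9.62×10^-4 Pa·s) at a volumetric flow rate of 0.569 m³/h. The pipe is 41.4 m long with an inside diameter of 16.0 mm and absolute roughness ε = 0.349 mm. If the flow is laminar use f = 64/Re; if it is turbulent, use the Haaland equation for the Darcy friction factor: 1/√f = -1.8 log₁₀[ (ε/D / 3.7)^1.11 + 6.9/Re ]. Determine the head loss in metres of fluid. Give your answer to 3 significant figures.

Q = 0.569 m³/h = 0.569/3600 = 0.0001581 m³/s.
Cross-sectional area A = πD²/4 = π(0.016)²/4 = 0.0002011 m²; mean velocity V = Q/A = 0.0001581/0.0002011 = 0.7861 m/s.
Reynolds number Re = ρVD/μ = 991 · 0.7861 · 0.016 / 0.000962 = 1.296e+04.
Re > 4000 → turbulent. Relative roughness ε/D = 0.000349/0.016 = 0.0218. Haaland: 1/√f = -1.8 log₁₀[(0.0218/3.7)^1.11 + 6.9/1.296e+04] = -1.8 log₁₀[0.00335 + 0.000533] = 4.339, so f = 0.05311.
Darcy-Weisbach: ΔP = f(L/D)(ρV²/2) = 0.05311·(41.4/0.016)·(991·0.7861²/2) = 0.05311·2588·306.2 = 4.208e+04 Pa.
Head loss h_f = ΔP/(ρg) = 4.208e+04/(991·9.81) = 4.33 m.

h_f ≈ 4.33 m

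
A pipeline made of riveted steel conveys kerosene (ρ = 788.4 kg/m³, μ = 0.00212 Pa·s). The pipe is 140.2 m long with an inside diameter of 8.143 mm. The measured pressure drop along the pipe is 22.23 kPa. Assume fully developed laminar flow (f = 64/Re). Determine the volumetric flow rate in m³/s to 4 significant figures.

Q ≈ 8.071×10^-6 m³/s

For laminar flow, f = 64/Re with Re = ρVD/μ, so Darcy-Weisbach reduces to ΔP = 32μLV/D². Solving for V: V = ΔP·D²/(32μL) = 2.223e+04·(0.008143)²/(32·0.00212·140.2) = 0.155 m/s.
Check: Re = ρVD/μ = 788.4·0.155·0.008143/0.00212 = 469.3 < 2300, so the laminar assumption holds.
Q = V·A = 0.155·(π/4·0.008143²) = 8.071e-06 m³/s = 8.071×10^-6 m³/s.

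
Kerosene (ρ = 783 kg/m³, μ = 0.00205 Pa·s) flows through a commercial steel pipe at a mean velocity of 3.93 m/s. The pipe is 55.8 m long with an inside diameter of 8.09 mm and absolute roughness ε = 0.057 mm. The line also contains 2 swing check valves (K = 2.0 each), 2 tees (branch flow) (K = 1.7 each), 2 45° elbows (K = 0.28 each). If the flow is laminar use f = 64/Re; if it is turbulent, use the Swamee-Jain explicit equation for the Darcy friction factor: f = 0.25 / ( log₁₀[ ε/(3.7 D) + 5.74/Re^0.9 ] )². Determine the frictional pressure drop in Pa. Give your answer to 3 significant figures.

Reynolds number Re = ρVD/μ = 783 · 3.93 · 0.00809 / 0.00205 = 1.214e+04.
Re > 4000 → turbulent. Relative roughness ε/D = 5.7e-05/0.00809 = 0.00705. Swamee-Jain: f = 0.25/(log₁₀[0.00705/3.7 + 5.74/1.214e+04^0.9])² = 0.25/(log₁₀[0.0019 + 0.00121])² = 0.25/(-2.507)² = 0.03979.
Total minor-loss coefficient ΣK = 2·2 + 2·1.7 + 2·0.28 = 7.96.
ΔP = [f·L/D + ΣK]·(ρV²/2) = [0.03979·55.8/0.00809 + 7.96]·(783·3.93²/2) = [274.5 + 7.96]·6047 = 1.708e+06 Pa.

ΔP ≈ 1.71×10^6 Pa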